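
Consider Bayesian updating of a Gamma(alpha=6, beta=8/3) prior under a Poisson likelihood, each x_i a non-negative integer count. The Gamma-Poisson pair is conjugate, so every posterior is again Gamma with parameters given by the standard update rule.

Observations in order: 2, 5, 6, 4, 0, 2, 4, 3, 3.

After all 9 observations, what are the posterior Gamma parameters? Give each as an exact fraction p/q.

alpha=35, beta=35/3

obs 1: x=2 → posterior Gamma(8, 11/3)
obs 2: x=5 → posterior Gamma(13, 14/3)
obs 3: x=6 → posterior Gamma(19, 17/3)
obs 4: x=4 → posterior Gamma(23, 20/3)
obs 5: x=0 → posterior Gamma(23, 23/3)
obs 6: x=2 → posterior Gamma(25, 26/3)
obs 7: x=4 → posterior Gamma(29, 29/3)
obs 8: x=3 → posterior Gamma(32, 32/3)
obs 9: x=3 → posterior Gamma(35, 35/3)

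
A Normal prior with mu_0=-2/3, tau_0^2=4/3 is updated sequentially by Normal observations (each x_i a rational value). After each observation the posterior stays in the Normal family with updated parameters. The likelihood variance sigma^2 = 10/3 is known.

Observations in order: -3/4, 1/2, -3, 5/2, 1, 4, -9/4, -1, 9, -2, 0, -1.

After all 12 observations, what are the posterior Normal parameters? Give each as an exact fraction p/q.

obs 1: x=-3/4 → posterior Normal(-29/42, 20/21)
obs 2: x=1/2 → posterior Normal(-23/54, 20/27)
obs 3: x=-3 → posterior Normal(-59/66, 20/33)
obs 4: x=5/2 → posterior Normal(-29/78, 20/39)
obs 5: x=1 → posterior Normal(-17/90, 4/9)
obs 6: x=4 → posterior Normal(31/102, 20/51)
obs 7: x=-9/4 → posterior Normal(2/57, 20/57)
obs 8: x=-1 → posterior Normal(-4/63, 20/63)
obs 9: x=9 → posterior Normal(50/69, 20/69)
obs 10: x=-2 → posterior Normal(38/75, 4/15)
obs 11: x=0 → posterior Normal(38/81, 20/81)
obs 12: x=-1 → posterior Normal(32/87, 20/87)

mu_0=32/87, tau_0^2=20/87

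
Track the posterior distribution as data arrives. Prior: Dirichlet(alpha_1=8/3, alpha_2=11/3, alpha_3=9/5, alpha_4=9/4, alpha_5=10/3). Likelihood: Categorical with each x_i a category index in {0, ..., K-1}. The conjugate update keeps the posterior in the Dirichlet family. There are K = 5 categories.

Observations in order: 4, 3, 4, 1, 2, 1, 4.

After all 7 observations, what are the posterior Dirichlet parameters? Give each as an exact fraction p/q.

obs 1: x=4 → posterior Dirichlet(8/3, 11/3, 9/5, 9/4, 13/3)
obs 2: x=3 → posterior Dirichlet(8/3, 11/3, 9/5, 13/4, 13/3)
obs 3: x=4 → posterior Dirichlet(8/3, 11/3, 9/5, 13/4, 16/3)
obs 4: x=1 → posterior Dirichlet(8/3, 14/3, 9/5, 13/4, 16/3)
obs 5: x=2 → posterior Dirichlet(8/3, 14/3, 14/5, 13/4, 16/3)
obs 6: x=1 → posterior Dirichlet(8/3, 17/3, 14/5, 13/4, 16/3)
obs 7: x=4 → posterior Dirichlet(8/3, 17/3, 14/5, 13/4, 19/3)

alpha_1=8/3, alpha_2=17/3, alpha_3=14/5, alpha_4=13/4, alpha_5=19/3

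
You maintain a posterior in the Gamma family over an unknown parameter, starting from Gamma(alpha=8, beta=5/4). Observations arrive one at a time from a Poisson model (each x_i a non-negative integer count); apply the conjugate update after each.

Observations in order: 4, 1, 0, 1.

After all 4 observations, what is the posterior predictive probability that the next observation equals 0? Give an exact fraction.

3243919932521508681/37252902984619140625

obs 1: x=4 → posterior Gamma(12, 9/4)
obs 2: x=1 → posterior Gamma(13, 13/4)
obs 3: x=0 → posterior Gamma(13, 17/4)
obs 4: x=1 → posterior Gamma(14, 21/4)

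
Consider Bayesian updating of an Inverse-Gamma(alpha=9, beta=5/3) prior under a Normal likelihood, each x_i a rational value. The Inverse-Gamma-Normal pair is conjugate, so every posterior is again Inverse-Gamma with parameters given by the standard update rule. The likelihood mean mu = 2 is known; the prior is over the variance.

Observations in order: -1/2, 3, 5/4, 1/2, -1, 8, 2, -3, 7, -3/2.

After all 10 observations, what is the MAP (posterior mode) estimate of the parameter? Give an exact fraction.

5791/1440

obs 1: x=-1/2 → posterior Inverse-Gamma(19/2, 115/24)
obs 2: x=3 → posterior Inverse-Gamma(10, 127/24)
obs 3: x=5/4 → posterior Inverse-Gamma(21/2, 535/96)
obs 4: x=1/2 → posterior Inverse-Gamma(11, 643/96)
obs 5: x=-1 → posterior Inverse-Gamma(23/2, 1075/96)
obs 6: x=8 → posterior Inverse-Gamma(12, 2803/96)
obs 7: x=2 → posterior Inverse-Gamma(25/2, 2803/96)
obs 8: x=-3 → posterior Inverse-Gamma(13, 4003/96)
obs 9: x=7 → posterior Inverse-Gamma(27/2, 5203/96)
obs 10: x=-3/2 → posterior Inverse-Gamma(14, 5791/96)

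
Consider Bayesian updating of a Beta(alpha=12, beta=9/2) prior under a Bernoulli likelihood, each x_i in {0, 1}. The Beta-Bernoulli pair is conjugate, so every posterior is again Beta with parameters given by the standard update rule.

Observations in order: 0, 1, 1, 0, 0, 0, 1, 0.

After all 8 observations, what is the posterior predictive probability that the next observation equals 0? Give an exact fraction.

obs 1: x=0 → posterior Beta(12, 11/2)
obs 2: x=1 → posterior Beta(13, 11/2)
obs 3: x=1 → posterior Beta(14, 11/2)
obs 4: x=0 → posterior Beta(14, 13/2)
obs 5: x=0 → posterior Beta(14, 15/2)
obs 6: x=0 → posterior Beta(14, 17/2)
obs 7: x=1 → posterior Beta(15, 17/2)
obs 8: x=0 → posterior Beta(15, 19/2)

19/49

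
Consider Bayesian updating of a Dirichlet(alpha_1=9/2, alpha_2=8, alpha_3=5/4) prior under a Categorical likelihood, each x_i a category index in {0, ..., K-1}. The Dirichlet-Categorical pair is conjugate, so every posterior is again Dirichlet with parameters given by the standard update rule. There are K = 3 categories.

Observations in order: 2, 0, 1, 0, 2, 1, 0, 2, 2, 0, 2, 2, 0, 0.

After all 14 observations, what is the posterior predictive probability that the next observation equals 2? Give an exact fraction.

obs 1: x=2 → posterior Dirichlet(9/2, 8, 9/4)
obs 2: x=0 → posterior Dirichlet(11/2, 8, 9/4)
obs 3: x=1 → posterior Dirichlet(11/2, 9, 9/4)
obs 4: x=0 → posterior Dirichlet(13/2, 9, 9/4)
obs 5: x=2 → posterior Dirichlet(13/2, 9, 13/4)
obs 6: x=1 → posterior Dirichlet(13/2, 10, 13/4)
obs 7: x=0 → posterior Dirichlet(15/2, 10, 13/4)
obs 8: x=2 → posterior Dirichlet(15/2, 10, 17/4)
obs 9: x=2 → posterior Dirichlet(15/2, 10, 21/4)
obs 10: x=0 → posterior Dirichlet(17/2, 10, 21/4)
obs 11: x=2 → posterior Dirichlet(17/2, 10, 25/4)
obs 12: x=2 → posterior Dirichlet(17/2, 10, 29/4)
obs 13: x=0 → posterior Dirichlet(19/2, 10, 29/4)
obs 14: x=0 → posterior Dirichlet(21/2, 10, 29/4)

29/111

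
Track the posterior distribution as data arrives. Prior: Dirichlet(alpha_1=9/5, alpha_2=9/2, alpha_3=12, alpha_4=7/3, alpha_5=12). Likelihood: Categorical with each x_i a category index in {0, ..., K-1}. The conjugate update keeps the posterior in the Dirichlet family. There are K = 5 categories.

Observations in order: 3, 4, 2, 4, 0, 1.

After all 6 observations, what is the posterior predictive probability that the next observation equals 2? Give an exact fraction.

obs 1: x=3 → posterior Dirichlet(9/5, 9/2, 12, 10/3, 12)
obs 2: x=4 → posterior Dirichlet(9/5, 9/2, 12, 10/3, 13)
obs 3: x=2 → posterior Dirichlet(9/5, 9/2, 13, 10/3, 13)
obs 4: x=4 → posterior Dirichlet(9/5, 9/2, 13, 10/3, 14)
obs 5: x=0 → posterior Dirichlet(14/5, 9/2, 13, 10/3, 14)
obs 6: x=1 → posterior Dirichlet(14/5, 11/2, 13, 10/3, 14)

390/1159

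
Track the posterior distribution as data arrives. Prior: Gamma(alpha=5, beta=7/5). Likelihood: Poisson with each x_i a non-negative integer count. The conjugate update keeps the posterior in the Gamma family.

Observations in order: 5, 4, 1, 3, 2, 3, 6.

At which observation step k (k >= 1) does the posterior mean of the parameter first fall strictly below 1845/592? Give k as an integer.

k = 6

obs 1: x=5 → posterior Gamma(10, 12/5)
obs 2: x=4 → posterior Gamma(14, 17/5)
obs 3: x=1 → posterior Gamma(15, 22/5)
obs 4: x=3 → posterior Gamma(18, 27/5)
obs 5: x=2 → posterior Gamma(20, 32/5)
obs 6: x=3 → posterior Gamma(23, 37/5)
obs 7: x=6 → posterior Gamma(29, 42/5)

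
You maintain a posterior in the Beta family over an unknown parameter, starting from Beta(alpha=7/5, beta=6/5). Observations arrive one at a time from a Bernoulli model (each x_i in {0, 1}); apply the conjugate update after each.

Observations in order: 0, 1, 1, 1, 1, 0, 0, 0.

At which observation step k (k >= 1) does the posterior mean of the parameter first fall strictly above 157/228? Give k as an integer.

obs 1: x=0 → posterior Beta(7/5, 11/5)
obs 2: x=1 → posterior Beta(12/5, 11/5)
obs 3: x=1 → posterior Beta(17/5, 11/5)
obs 4: x=1 → posterior Beta(22/5, 11/5)
obs 5: x=1 → posterior Beta(27/5, 11/5)
obs 6: x=0 → posterior Beta(27/5, 16/5)
obs 7: x=0 → posterior Beta(27/5, 21/5)
obs 8: x=0 → posterior Beta(27/5, 26/5)

k = 5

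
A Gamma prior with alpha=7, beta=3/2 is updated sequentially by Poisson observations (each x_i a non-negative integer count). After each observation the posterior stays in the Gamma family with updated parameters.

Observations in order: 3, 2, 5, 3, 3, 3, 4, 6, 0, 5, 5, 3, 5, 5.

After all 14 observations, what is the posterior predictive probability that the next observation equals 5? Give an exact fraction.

244417048300894536739684203139061059280014223135313540229772119298055358776243692783327250930976/1700785884242756824541360720995544433276540500108018666819244743663824385445609610216825647846969

obs 1: x=3 → posterior Gamma(10, 5/2)
obs 2: x=2 → posterior Gamma(12, 7/2)
obs 3: x=5 → posterior Gamma(17, 9/2)
obs 4: x=3 → posterior Gamma(20, 11/2)
obs 5: x=3 → posterior Gamma(23, 13/2)
obs 6: x=3 → posterior Gamma(26, 15/2)
obs 7: x=4 → posterior Gamma(30, 17/2)
obs 8: x=6 → posterior Gamma(36, 19/2)
obs 9: x=0 → posterior Gamma(36, 21/2)
obs 10: x=5 → posterior Gamma(41, 23/2)
obs 11: x=5 → posterior Gamma(46, 25/2)
obs 12: x=3 → posterior Gamma(49, 27/2)
obs 13: x=5 → posterior Gamma(54, 29/2)
obs 14: x=5 → posterior Gamma(59, 31/2)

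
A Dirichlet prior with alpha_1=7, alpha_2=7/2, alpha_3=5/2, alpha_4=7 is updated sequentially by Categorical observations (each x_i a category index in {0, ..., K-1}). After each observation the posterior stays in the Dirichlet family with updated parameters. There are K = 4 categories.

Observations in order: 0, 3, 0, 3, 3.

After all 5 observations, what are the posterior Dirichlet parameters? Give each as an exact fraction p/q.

alpha_1=9, alpha_2=7/2, alpha_3=5/2, alpha_4=10

obs 1: x=0 → posterior Dirichlet(8, 7/2, 5/2, 7)
obs 2: x=3 → posterior Dirichlet(8, 7/2, 5/2, 8)
obs 3: x=0 → posterior Dirichlet(9, 7/2, 5/2, 8)
obs 4: x=3 → posterior Dirichlet(9, 7/2, 5/2, 9)
obs 5: x=3 → posterior Dirichlet(9, 7/2, 5/2, 10)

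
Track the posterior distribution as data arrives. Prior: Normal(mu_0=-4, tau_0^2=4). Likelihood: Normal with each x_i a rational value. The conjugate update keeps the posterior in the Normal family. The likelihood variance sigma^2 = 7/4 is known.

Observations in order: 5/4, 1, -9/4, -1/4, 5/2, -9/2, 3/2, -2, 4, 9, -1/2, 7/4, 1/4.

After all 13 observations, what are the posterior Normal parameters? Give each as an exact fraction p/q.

mu_0=32/43, tau_0^2=28/215

obs 1: x=5/4 → posterior Normal(-8/23, 28/23)
obs 2: x=1 → posterior Normal(8/39, 28/39)
obs 3: x=-9/4 → posterior Normal(-28/55, 28/55)
obs 4: x=-1/4 → posterior Normal(-32/71, 28/71)
obs 5: x=5/2 → posterior Normal(8/87, 28/87)
obs 6: x=-9/2 → posterior Normal(-64/103, 28/103)
obs 7: x=3/2 → posterior Normal(-40/119, 4/17)
obs 8: x=-2 → posterior Normal(-8/15, 28/135)
obs 9: x=4 → posterior Normal(-8/151, 28/151)
obs 10: x=9 → posterior Normal(136/167, 28/167)
obs 11: x=-1/2 → posterior Normal(128/183, 28/183)
obs 12: x=7/4 → posterior Normal(156/199, 28/199)
obs 13: x=1/4 → posterior Normal(32/43, 28/215)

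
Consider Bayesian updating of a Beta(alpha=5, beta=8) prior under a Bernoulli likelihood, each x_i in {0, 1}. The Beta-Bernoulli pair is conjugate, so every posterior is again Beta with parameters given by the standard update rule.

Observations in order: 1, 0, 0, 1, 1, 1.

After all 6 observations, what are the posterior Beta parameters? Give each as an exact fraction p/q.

alpha=9, beta=10

obs 1: x=1 → posterior Beta(6, 8)
obs 2: x=0 → posterior Beta(6, 9)
obs 3: x=0 → posterior Beta(6, 10)
obs 4: x=1 → posterior Beta(7, 10)
obs 5: x=1 → posterior Beta(8, 10)
obs 6: x=1 → posterior Beta(9, 10)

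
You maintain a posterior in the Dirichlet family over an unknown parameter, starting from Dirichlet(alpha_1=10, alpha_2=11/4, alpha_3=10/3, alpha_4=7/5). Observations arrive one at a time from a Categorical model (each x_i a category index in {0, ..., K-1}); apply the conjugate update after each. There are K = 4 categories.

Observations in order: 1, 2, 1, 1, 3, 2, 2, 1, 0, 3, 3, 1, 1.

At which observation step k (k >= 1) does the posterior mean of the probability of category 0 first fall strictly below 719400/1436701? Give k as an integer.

obs 1: x=1 → posterior Dirichlet(10, 15/4, 10/3, 7/5)
obs 2: x=2 → posterior Dirichlet(10, 15/4, 13/3, 7/5)
obs 3: x=1 → posterior Dirichlet(10, 19/4, 13/3, 7/5)
obs 4: x=1 → posterior Dirichlet(10, 23/4, 13/3, 7/5)
obs 5: x=3 → posterior Dirichlet(10, 23/4, 13/3, 12/5)
obs 6: x=2 → posterior Dirichlet(10, 23/4, 16/3, 12/5)
obs 7: x=2 → posterior Dirichlet(10, 23/4, 19/3, 12/5)
obs 8: x=1 → posterior Dirichlet(10, 27/4, 19/3, 12/5)
obs 9: x=0 → posterior Dirichlet(11, 27/4, 19/3, 12/5)
obs 10: x=3 → posterior Dirichlet(11, 27/4, 19/3, 17/5)
obs 11: x=3 → posterior Dirichlet(11, 27/4, 19/3, 22/5)
obs 12: x=1 → posterior Dirichlet(11, 31/4, 19/3, 22/5)
obs 13: x=1 → posterior Dirichlet(11, 35/4, 19/3, 22/5)

k = 3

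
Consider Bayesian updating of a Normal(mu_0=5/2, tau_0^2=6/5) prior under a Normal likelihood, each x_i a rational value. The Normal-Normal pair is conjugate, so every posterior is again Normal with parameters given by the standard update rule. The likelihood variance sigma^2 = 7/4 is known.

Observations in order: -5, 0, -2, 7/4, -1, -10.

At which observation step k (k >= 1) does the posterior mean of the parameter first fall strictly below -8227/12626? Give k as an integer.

obs 1: x=-5 → posterior Normal(-65/118, 42/59)
obs 2: x=0 → posterior Normal(-65/166, 42/83)
obs 3: x=-2 → posterior Normal(-161/214, 42/107)
obs 4: x=7/4 → posterior Normal(-77/262, 42/131)
obs 5: x=-1 → posterior Normal(-25/62, 42/155)
obs 6: x=-10 → posterior Normal(-605/358, 42/179)

k = 3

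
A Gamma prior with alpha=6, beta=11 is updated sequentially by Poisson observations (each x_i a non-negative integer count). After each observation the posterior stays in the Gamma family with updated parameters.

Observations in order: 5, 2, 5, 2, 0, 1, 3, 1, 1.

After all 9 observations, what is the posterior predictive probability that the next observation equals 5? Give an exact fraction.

obs 1: x=5 → posterior Gamma(11, 12)
obs 2: x=2 → posterior Gamma(13, 13)
obs 3: x=5 → posterior Gamma(18, 14)
obs 4: x=2 → posterior Gamma(20, 15)
obs 5: x=0 → posterior Gamma(20, 16)
obs 6: x=1 → posterior Gamma(21, 17)
obs 7: x=3 → posterior Gamma(24, 18)
obs 8: x=1 → posterior Gamma(25, 19)
obs 9: x=1 → posterior Gamma(26, 20)

5060008345600000000000000000000000000/515627809901907122280005703729559628289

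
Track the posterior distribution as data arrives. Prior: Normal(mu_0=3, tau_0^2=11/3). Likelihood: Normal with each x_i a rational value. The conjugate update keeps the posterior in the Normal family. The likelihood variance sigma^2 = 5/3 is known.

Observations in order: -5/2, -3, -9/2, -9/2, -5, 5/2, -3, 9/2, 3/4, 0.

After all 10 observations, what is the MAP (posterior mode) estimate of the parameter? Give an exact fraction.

obs 1: x=-5/2 → posterior Normal(-25/32, 55/48)
obs 2: x=-3 → posterior Normal(-91/54, 55/81)
obs 3: x=-9/2 → posterior Normal(-5/2, 55/114)
obs 4: x=-9/2 → posterior Normal(-289/98, 55/147)
obs 5: x=-5 → posterior Normal(-133/40, 11/36)
obs 6: x=5/2 → posterior Normal(-172/71, 55/213)
obs 7: x=-3 → posterior Normal(-5/2, 55/246)
obs 8: x=9/2 → posterior Normal(-311/186, 55/279)
obs 9: x=3/4 → posterior Normal(-589/416, 55/312)
obs 10: x=0 → posterior Normal(-589/460, 11/69)

-589/460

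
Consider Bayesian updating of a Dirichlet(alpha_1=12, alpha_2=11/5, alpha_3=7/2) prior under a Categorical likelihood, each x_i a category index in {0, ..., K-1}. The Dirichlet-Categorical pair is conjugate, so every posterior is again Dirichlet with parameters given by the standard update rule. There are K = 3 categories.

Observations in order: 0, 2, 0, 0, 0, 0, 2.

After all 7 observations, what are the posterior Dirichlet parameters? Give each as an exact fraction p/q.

alpha_1=17, alpha_2=11/5, alpha_3=11/2

obs 1: x=0 → posterior Dirichlet(13, 11/5, 7/2)
obs 2: x=2 → posterior Dirichlet(13, 11/5, 9/2)
obs 3: x=0 → posterior Dirichlet(14, 11/5, 9/2)
obs 4: x=0 → posterior Dirichlet(15, 11/5, 9/2)
obs 5: x=0 → posterior Dirichlet(16, 11/5, 9/2)
obs 6: x=0 → posterior Dirichlet(17, 11/5, 9/2)
obs 7: x=2 → posterior Dirichlet(17, 11/5, 11/2)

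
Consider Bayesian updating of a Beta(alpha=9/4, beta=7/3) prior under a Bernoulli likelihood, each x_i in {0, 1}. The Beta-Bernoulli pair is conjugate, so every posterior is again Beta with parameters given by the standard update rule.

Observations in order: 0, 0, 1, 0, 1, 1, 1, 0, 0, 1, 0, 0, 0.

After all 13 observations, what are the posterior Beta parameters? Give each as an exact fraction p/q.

obs 1: x=0 → posterior Beta(9/4, 10/3)
obs 2: x=0 → posterior Beta(9/4, 13/3)
obs 3: x=1 → posterior Beta(13/4, 13/3)
obs 4: x=0 → posterior Beta(13/4, 16/3)
obs 5: x=1 → posterior Beta(17/4, 16/3)
obs 6: x=1 → posterior Beta(21/4, 16/3)
obs 7: x=1 → posterior Beta(25/4, 16/3)
obs 8: x=0 → posterior Beta(25/4, 19/3)
obs 9: x=0 → posterior Beta(25/4, 22/3)
obs 10: x=1 → posterior Beta(29/4, 22/3)
obs 11: x=0 → posterior Beta(29/4, 25/3)
obs 12: x=0 → posterior Beta(29/4, 28/3)
obs 13: x=0 → posterior Beta(29/4, 31/3)

alpha=29/4, beta=31/3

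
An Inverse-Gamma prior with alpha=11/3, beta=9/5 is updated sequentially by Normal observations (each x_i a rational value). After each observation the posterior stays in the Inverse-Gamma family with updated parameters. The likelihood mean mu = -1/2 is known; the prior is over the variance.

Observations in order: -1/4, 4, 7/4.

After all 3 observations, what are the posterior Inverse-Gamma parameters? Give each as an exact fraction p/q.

alpha=31/6, beta=1159/80

obs 1: x=-1/4 → posterior Inverse-Gamma(25/6, 293/160)
obs 2: x=4 → posterior Inverse-Gamma(14/3, 1913/160)
obs 3: x=7/4 → posterior Inverse-Gamma(31/6, 1159/80)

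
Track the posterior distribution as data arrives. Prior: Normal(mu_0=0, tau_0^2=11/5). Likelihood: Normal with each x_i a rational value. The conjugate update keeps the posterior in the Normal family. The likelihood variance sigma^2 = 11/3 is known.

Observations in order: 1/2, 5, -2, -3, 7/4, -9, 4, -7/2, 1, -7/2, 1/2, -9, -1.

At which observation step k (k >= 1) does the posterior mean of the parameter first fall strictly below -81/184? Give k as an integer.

obs 1: x=1/2 → posterior Normal(3/16, 11/8)
obs 2: x=5 → posterior Normal(3/2, 1)
obs 3: x=-2 → posterior Normal(3/4, 11/14)
obs 4: x=-3 → posterior Normal(3/34, 11/17)
obs 5: x=7/4 → posterior Normal(27/80, 11/20)
obs 6: x=-9 → posterior Normal(-81/92, 11/23)
obs 7: x=4 → posterior Normal(-33/104, 11/26)
obs 8: x=-7/2 → posterior Normal(-75/116, 11/29)
obs 9: x=1 → posterior Normal(-63/128, 11/32)
obs 10: x=-7/2 → posterior Normal(-3/4, 11/35)
obs 11: x=1/2 → posterior Normal(-99/152, 11/38)
obs 12: x=-9 → posterior Normal(-207/164, 11/41)
obs 13: x=-1 → posterior Normal(-219/176, 1/4)

k = 6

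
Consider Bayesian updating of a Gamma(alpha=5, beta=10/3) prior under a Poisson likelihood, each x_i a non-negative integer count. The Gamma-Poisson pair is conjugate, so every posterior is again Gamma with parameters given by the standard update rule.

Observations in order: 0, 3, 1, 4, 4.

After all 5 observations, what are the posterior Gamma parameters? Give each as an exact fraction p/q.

obs 1: x=0 → posterior Gamma(5, 13/3)
obs 2: x=3 → posterior Gamma(8, 16/3)
obs 3: x=1 → posterior Gamma(9, 19/3)
obs 4: x=4 → posterior Gamma(13, 22/3)
obs 5: x=4 → posterior Gamma(17, 25/3)

alpha=17, beta=25/3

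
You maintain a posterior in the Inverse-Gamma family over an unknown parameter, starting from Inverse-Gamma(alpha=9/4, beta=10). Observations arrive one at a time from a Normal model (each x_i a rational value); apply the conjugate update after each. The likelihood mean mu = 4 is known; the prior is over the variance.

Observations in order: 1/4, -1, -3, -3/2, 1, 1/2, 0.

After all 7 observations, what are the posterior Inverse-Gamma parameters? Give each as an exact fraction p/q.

obs 1: x=1/4 → posterior Inverse-Gamma(11/4, 545/32)
obs 2: x=-1 → posterior Inverse-Gamma(13/4, 945/32)
obs 3: x=-3 → posterior Inverse-Gamma(15/4, 1729/32)
obs 4: x=-3/2 → posterior Inverse-Gamma(17/4, 2213/32)
obs 5: x=1 → posterior Inverse-Gamma(19/4, 2357/32)
obs 6: x=1/2 → posterior Inverse-Gamma(21/4, 2553/32)
obs 7: x=0 → posterior Inverse-Gamma(23/4, 2809/32)

alpha=23/4, beta=2809/32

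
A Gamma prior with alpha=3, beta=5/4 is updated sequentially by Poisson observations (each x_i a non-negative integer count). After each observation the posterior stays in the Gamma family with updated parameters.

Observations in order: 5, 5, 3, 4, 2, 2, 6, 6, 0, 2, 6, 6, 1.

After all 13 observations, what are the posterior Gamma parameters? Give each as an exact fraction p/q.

obs 1: x=5 → posterior Gamma(8, 9/4)
obs 2: x=5 → posterior Gamma(13, 13/4)
obs 3: x=3 → posterior Gamma(16, 17/4)
obs 4: x=4 → posterior Gamma(20, 21/4)
obs 5: x=2 → posterior Gamma(22, 25/4)
obs 6: x=2 → posterior Gamma(24, 29/4)
obs 7: x=6 → posterior Gamma(30, 33/4)
obs 8: x=6 → posterior Gamma(36, 37/4)
obs 9: x=0 → posterior Gamma(36, 41/4)
obs 10: x=2 → posterior Gamma(38, 45/4)
obs 11: x=6 → posterior Gamma(44, 49/4)
obs 12: x=6 → posterior Gamma(50, 53/4)
obs 13: x=1 → posterior Gamma(51, 57/4)

alpha=51, beta=57/4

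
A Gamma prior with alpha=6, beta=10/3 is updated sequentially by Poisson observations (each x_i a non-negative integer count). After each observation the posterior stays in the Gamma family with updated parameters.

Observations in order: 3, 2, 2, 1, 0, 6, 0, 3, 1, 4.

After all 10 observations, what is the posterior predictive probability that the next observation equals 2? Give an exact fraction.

obs 1: x=3 → posterior Gamma(9, 13/3)
obs 2: x=2 → posterior Gamma(11, 16/3)
obs 3: x=2 → posterior Gamma(13, 19/3)
obs 4: x=1 → posterior Gamma(14, 22/3)
obs 5: x=0 → posterior Gamma(14, 25/3)
obs 6: x=6 → posterior Gamma(20, 28/3)
obs 7: x=0 → posterior Gamma(20, 31/3)
obs 8: x=3 → posterior Gamma(23, 34/3)
obs 9: x=1 → posterior Gamma(24, 37/3)
obs 10: x=4 → posterior Gamma(28, 40/3)

2632984486145886781440000000000000000000000000000/10093776109231555797740541116805209814919811290249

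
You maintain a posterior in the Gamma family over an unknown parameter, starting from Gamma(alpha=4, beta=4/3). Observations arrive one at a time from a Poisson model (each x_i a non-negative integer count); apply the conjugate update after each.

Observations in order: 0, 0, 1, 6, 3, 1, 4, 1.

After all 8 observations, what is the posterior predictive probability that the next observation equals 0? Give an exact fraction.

obs 1: x=0 → posterior Gamma(4, 7/3)
obs 2: x=0 → posterior Gamma(4, 10/3)
obs 3: x=1 → posterior Gamma(5, 13/3)
obs 4: x=6 → posterior Gamma(11, 16/3)
obs 5: x=3 → posterior Gamma(14, 19/3)
obs 6: x=1 → posterior Gamma(15, 22/3)
obs 7: x=4 → posterior Gamma(19, 25/3)
obs 8: x=1 → posterior Gamma(20, 28/3)

87732524600823436081182539776/671790528819082282036142601601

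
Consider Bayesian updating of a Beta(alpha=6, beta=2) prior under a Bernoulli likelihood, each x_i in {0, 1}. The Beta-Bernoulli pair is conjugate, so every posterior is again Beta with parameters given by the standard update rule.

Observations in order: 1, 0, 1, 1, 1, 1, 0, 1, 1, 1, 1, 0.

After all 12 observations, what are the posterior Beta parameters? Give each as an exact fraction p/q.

alpha=15, beta=5

obs 1: x=1 → posterior Beta(7, 2)
obs 2: x=0 → posterior Beta(7, 3)
obs 3: x=1 → posterior Beta(8, 3)
obs 4: x=1 → posterior Beta(9, 3)
obs 5: x=1 → posterior Beta(10, 3)
obs 6: x=1 → posterior Beta(11, 3)
obs 7: x=0 → posterior Beta(11, 4)
obs 8: x=1 → posterior Beta(12, 4)
obs 9: x=1 → posterior Beta(13, 4)
obs 10: x=1 → posterior Beta(14, 4)
obs 11: x=1 → posterior Beta(15, 4)
obs 12: x=0 → posterior Beta(15, 5)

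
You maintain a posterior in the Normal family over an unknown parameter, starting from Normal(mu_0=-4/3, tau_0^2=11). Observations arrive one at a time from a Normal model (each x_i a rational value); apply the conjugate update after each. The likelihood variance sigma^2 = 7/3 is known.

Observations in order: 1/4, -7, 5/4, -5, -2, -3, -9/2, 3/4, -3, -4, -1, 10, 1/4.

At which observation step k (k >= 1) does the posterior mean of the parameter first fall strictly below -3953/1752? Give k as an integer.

obs 1: x=1/4 → posterior Normal(-13/480, 77/40)
obs 2: x=-7 → posterior Normal(-2785/876, 77/73)
obs 3: x=5/4 → posterior Normal(-1145/636, 77/106)
obs 4: x=-5 → posterior Normal(-2135/834, 77/139)
obs 5: x=-2 → posterior Normal(-2531/1032, 77/172)
obs 6: x=-3 → posterior Normal(-625/246, 77/205)
obs 7: x=-9/2 → posterior Normal(-1004/357, 11/34)
obs 8: x=3/4 → posterior Normal(-7735/3252, 77/271)
obs 9: x=-3 → posterior Normal(-8923/3648, 77/304)
obs 10: x=-4 → posterior Normal(-10507/4044, 77/337)
obs 11: x=-1 → posterior Normal(-10903/4440, 77/370)
obs 12: x=10 → posterior Normal(-6943/4836, 77/403)
obs 13: x=1/4 → posterior Normal(-1711/1308, 77/436)

k = 2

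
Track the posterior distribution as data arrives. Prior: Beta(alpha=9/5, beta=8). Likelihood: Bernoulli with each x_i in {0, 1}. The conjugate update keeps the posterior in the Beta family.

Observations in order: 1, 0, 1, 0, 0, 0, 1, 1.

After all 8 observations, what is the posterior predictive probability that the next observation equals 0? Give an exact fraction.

60/89

obs 1: x=1 → posterior Beta(14/5, 8)
obs 2: x=0 → posterior Beta(14/5, 9)
obs 3: x=1 → posterior Beta(19/5, 9)
obs 4: x=0 → posterior Beta(19/5, 10)
obs 5: x=0 → posterior Beta(19/5, 11)
obs 6: x=0 → posterior Beta(19/5, 12)
obs 7: x=1 → posterior Beta(24/5, 12)
obs 8: x=1 → posterior Beta(29/5, 12)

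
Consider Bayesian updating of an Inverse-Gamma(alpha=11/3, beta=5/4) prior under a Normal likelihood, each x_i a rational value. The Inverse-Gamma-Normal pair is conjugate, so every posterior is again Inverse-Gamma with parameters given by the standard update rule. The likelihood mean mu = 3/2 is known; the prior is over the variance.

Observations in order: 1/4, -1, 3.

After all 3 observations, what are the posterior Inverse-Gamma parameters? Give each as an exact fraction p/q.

alpha=31/6, beta=201/32

obs 1: x=1/4 → posterior Inverse-Gamma(25/6, 65/32)
obs 2: x=-1 → posterior Inverse-Gamma(14/3, 165/32)
obs 3: x=3 → posterior Inverse-Gamma(31/6, 201/32)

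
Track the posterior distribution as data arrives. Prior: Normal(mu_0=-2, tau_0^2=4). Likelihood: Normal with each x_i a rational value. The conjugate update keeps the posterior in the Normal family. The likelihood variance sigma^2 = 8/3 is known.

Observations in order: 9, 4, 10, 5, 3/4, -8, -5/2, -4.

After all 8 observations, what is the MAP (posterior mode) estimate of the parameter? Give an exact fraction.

155/104

obs 1: x=9 → posterior Normal(23/5, 8/5)
obs 2: x=4 → posterior Normal(35/8, 1)
obs 3: x=10 → posterior Normal(65/11, 8/11)
obs 4: x=5 → posterior Normal(40/7, 4/7)
obs 5: x=3/4 → posterior Normal(329/68, 8/17)
obs 6: x=-8 → posterior Normal(233/80, 2/5)
obs 7: x=-5/2 → posterior Normal(203/92, 8/23)
obs 8: x=-4 → posterior Normal(155/104, 4/13)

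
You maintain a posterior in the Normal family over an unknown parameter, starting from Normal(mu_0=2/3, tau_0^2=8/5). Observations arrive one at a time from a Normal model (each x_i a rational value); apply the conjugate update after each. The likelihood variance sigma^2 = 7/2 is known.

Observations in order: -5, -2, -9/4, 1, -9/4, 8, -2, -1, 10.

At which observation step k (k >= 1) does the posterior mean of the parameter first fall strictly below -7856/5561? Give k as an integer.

obs 1: x=-5 → posterior Normal(-10/9, 56/51)
obs 2: x=-2 → posterior Normal(-266/201, 56/67)
obs 3: x=-9/4 → posterior Normal(-374/249, 56/83)
obs 4: x=1 → posterior Normal(-326/297, 56/99)
obs 5: x=-9/4 → posterior Normal(-434/345, 56/115)
obs 6: x=8 → posterior Normal(-50/393, 56/131)
obs 7: x=-2 → posterior Normal(-146/441, 8/21)
obs 8: x=-1 → posterior Normal(-194/489, 56/163)
obs 9: x=10 → posterior Normal(286/537, 56/179)

k = 3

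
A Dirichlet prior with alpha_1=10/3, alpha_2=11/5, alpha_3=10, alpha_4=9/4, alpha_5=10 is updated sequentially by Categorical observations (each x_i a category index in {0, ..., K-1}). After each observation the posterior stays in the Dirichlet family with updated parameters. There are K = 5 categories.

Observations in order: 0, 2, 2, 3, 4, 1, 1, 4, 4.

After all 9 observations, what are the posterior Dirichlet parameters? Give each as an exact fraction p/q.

obs 1: x=0 → posterior Dirichlet(13/3, 11/5, 10, 9/4, 10)
obs 2: x=2 → posterior Dirichlet(13/3, 11/5, 11, 9/4, 10)
obs 3: x=2 → posterior Dirichlet(13/3, 11/5, 12, 9/4, 10)
obs 4: x=3 → posterior Dirichlet(13/3, 11/5, 12, 13/4, 10)
obs 5: x=4 → posterior Dirichlet(13/3, 11/5, 12, 13/4, 11)
obs 6: x=1 → posterior Dirichlet(13/3, 16/5, 12, 13/4, 11)
obs 7: x=1 → posterior Dirichlet(13/3, 21/5, 12, 13/4, 11)
obs 8: x=4 → posterior Dirichlet(13/3, 21/5, 12, 13/4, 12)
obs 9: x=4 → posterior Dirichlet(13/3, 21/5, 12, 13/4, 13)

alpha_1=13/3, alpha_2=21/5, alpha_3=12, alpha_4=13/4, alpha_5=13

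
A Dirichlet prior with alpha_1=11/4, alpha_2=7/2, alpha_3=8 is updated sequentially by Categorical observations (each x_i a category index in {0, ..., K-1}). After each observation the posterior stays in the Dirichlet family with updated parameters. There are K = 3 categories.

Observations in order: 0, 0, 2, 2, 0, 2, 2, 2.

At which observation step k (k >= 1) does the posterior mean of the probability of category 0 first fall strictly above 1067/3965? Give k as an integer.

obs 1: x=0 → posterior Dirichlet(15/4, 7/2, 8)
obs 2: x=0 → posterior Dirichlet(19/4, 7/2, 8)
obs 3: x=2 → posterior Dirichlet(19/4, 7/2, 9)
obs 4: x=2 → posterior Dirichlet(19/4, 7/2, 10)
obs 5: x=0 → posterior Dirichlet(23/4, 7/2, 10)
obs 6: x=2 → posterior Dirichlet(23/4, 7/2, 11)
obs 7: x=2 → posterior Dirichlet(23/4, 7/2, 12)
obs 8: x=2 → posterior Dirichlet(23/4, 7/2, 13)

k = 2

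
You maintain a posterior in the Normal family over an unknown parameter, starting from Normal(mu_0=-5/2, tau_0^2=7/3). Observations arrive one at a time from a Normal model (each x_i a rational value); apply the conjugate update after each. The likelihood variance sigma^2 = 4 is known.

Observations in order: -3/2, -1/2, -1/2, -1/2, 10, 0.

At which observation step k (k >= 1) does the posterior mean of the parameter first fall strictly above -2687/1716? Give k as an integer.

obs 1: x=-3/2 → posterior Normal(-81/38, 28/19)
obs 2: x=-1/2 → posterior Normal(-22/13, 14/13)
obs 3: x=-1/2 → posterior Normal(-95/66, 28/33)
obs 4: x=-1/2 → posterior Normal(-51/40, 7/10)
obs 5: x=10 → posterior Normal(19/47, 28/47)
obs 6: x=0 → posterior Normal(19/54, 14/27)

k = 3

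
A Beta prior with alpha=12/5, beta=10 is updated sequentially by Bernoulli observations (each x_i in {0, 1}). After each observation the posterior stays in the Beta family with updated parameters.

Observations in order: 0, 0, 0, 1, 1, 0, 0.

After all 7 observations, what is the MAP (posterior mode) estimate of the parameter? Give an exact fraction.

17/87

obs 1: x=0 → posterior Beta(12/5, 11)
obs 2: x=0 → posterior Beta(12/5, 12)
obs 3: x=0 → posterior Beta(12/5, 13)
obs 4: x=1 → posterior Beta(17/5, 13)
obs 5: x=1 → posterior Beta(22/5, 13)
obs 6: x=0 → posterior Beta(22/5, 14)
obs 7: x=0 → posterior Beta(22/5, 15)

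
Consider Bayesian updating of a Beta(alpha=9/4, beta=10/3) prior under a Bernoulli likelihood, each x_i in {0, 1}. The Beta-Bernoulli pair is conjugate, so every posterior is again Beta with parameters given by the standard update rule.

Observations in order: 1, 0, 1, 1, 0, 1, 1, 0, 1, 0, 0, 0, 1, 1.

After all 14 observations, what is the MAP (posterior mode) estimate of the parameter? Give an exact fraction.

111/211

obs 1: x=1 → posterior Beta(13/4, 10/3)
obs 2: x=0 → posterior Beta(13/4, 13/3)
obs 3: x=1 → posterior Beta(17/4, 13/3)
obs 4: x=1 → posterior Beta(21/4, 13/3)
obs 5: x=0 → posterior Beta(21/4, 16/3)
obs 6: x=1 → posterior Beta(25/4, 16/3)
obs 7: x=1 → posterior Beta(29/4, 16/3)
obs 8: x=0 → posterior Beta(29/4, 19/3)
obs 9: x=1 → posterior Beta(33/4, 19/3)
obs 10: x=0 → posterior Beta(33/4, 22/3)
obs 11: x=0 → posterior Beta(33/4, 25/3)
obs 12: x=0 → posterior Beta(33/4, 28/3)
obs 13: x=1 → posterior Beta(37/4, 28/3)
obs 14: x=1 → posterior Beta(41/4, 28/3)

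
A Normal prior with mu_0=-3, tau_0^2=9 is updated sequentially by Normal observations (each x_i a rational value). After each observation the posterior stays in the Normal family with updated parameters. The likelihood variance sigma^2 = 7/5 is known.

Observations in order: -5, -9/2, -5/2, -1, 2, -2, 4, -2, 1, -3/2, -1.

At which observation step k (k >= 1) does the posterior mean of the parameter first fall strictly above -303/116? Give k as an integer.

obs 1: x=-5 → posterior Normal(-123/26, 63/52)
obs 2: x=-9/2 → posterior Normal(-897/194, 63/97)
obs 3: x=-5/2 → posterior Normal(-561/142, 63/142)
obs 4: x=-1 → posterior Normal(-606/187, 63/187)
obs 5: x=2 → posterior Normal(-129/58, 63/232)
obs 6: x=-2 → posterior Normal(-606/277, 63/277)
obs 7: x=4 → posterior Normal(-213/161, 9/46)
obs 8: x=-2 → posterior Normal(-516/367, 63/367)
obs 9: x=1 → posterior Normal(-471/412, 63/412)
obs 10: x=-3/2 → posterior Normal(-1077/914, 63/457)
obs 11: x=-1 → posterior Normal(-1167/1004, 63/502)

k = 5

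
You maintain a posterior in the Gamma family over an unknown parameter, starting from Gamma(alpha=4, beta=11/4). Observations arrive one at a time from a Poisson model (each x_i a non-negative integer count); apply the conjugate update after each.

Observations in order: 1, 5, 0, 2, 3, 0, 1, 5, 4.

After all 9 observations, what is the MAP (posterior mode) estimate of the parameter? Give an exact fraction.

96/47

obs 1: x=1 → posterior Gamma(5, 15/4)
obs 2: x=5 → posterior Gamma(10, 19/4)
obs 3: x=0 → posterior Gamma(10, 23/4)
obs 4: x=2 → posterior Gamma(12, 27/4)
obs 5: x=3 → posterior Gamma(15, 31/4)
obs 6: x=0 → posterior Gamma(15, 35/4)
obs 7: x=1 → posterior Gamma(16, 39/4)
obs 8: x=5 → posterior Gamma(21, 43/4)
obs 9: x=4 → posterior Gamma(25, 47/4)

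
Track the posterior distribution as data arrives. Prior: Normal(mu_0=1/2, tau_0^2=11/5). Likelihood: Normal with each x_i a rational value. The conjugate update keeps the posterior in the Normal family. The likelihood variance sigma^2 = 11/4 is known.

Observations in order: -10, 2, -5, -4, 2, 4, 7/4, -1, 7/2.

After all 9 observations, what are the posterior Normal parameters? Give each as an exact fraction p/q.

obs 1: x=-10 → posterior Normal(-25/6, 11/9)
obs 2: x=2 → posterior Normal(-59/26, 11/13)
obs 3: x=-5 → posterior Normal(-99/34, 11/17)
obs 4: x=-4 → posterior Normal(-131/42, 11/21)
obs 5: x=2 → posterior Normal(-23/10, 11/25)
obs 6: x=4 → posterior Normal(-83/58, 11/29)
obs 7: x=7/4 → posterior Normal(-23/22, 1/3)
obs 8: x=-1 → posterior Normal(-77/74, 11/37)
obs 9: x=7/2 → posterior Normal(-49/82, 11/41)

mu_0=-49/82, tau_0^2=11/41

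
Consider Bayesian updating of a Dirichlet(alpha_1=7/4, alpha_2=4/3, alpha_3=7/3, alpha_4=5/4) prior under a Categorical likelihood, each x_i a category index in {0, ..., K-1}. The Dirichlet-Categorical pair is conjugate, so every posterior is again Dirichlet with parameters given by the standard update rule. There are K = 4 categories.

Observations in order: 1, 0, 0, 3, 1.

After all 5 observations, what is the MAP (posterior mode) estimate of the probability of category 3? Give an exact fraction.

15/92

obs 1: x=1 → posterior Dirichlet(7/4, 7/3, 7/3, 5/4)
obs 2: x=0 → posterior Dirichlet(11/4, 7/3, 7/3, 5/4)
obs 3: x=0 → posterior Dirichlet(15/4, 7/3, 7/3, 5/4)
obs 4: x=3 → posterior Dirichlet(15/4, 7/3, 7/3, 9/4)
obs 5: x=1 → posterior Dirichlet(15/4, 10/3, 7/3, 9/4)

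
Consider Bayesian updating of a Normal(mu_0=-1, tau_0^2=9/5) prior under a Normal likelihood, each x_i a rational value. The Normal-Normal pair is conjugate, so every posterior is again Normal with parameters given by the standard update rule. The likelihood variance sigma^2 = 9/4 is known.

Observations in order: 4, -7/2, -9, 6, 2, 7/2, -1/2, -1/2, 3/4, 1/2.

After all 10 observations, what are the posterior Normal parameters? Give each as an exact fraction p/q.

mu_0=8/45, tau_0^2=1/5

obs 1: x=4 → posterior Normal(11/9, 1)
obs 2: x=-7/2 → posterior Normal(-3/13, 9/13)
obs 3: x=-9 → posterior Normal(-39/17, 9/17)
obs 4: x=6 → posterior Normal(-5/7, 3/7)
obs 5: x=2 → posterior Normal(-7/25, 9/25)
obs 6: x=7/2 → posterior Normal(7/29, 9/29)
obs 7: x=-1/2 → posterior Normal(5/33, 3/11)
obs 8: x=-1/2 → posterior Normal(3/37, 9/37)
obs 9: x=3/4 → posterior Normal(6/41, 9/41)
obs 10: x=1/2 → posterior Normal(8/45, 1/5)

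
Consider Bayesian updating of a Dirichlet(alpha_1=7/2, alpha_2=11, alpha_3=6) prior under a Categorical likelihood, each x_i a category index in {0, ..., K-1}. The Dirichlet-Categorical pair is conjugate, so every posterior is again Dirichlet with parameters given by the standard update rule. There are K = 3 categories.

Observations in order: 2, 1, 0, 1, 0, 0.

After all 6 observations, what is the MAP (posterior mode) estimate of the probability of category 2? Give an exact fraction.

12/47

obs 1: x=2 → posterior Dirichlet(7/2, 11, 7)
obs 2: x=1 → posterior Dirichlet(7/2, 12, 7)
obs 3: x=0 → posterior Dirichlet(9/2, 12, 7)
obs 4: x=1 → posterior Dirichlet(9/2, 13, 7)
obs 5: x=0 → posterior Dirichlet(11/2, 13, 7)
obs 6: x=0 → posterior Dirichlet(13/2, 13, 7)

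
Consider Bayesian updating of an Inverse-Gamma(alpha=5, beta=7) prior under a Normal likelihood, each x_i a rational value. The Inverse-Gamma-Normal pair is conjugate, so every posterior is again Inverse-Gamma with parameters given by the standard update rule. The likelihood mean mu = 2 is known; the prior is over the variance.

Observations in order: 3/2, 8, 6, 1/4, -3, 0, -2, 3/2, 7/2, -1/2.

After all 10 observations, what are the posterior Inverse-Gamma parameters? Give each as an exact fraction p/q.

obs 1: x=3/2 → posterior Inverse-Gamma(11/2, 57/8)
obs 2: x=8 → posterior Inverse-Gamma(6, 201/8)
obs 3: x=6 → posterior Inverse-Gamma(13/2, 265/8)
obs 4: x=1/4 → posterior Inverse-Gamma(7, 1109/32)
obs 5: x=-3 → posterior Inverse-Gamma(15/2, 1509/32)
obs 6: x=0 → posterior Inverse-Gamma(8, 1573/32)
obs 7: x=-2 → posterior Inverse-Gamma(17/2, 1829/32)
obs 8: x=3/2 → posterior Inverse-Gamma(9, 1833/32)
obs 9: x=7/2 → posterior Inverse-Gamma(19/2, 1869/32)
obs 10: x=-1/2 → posterior Inverse-Gamma(10, 1969/32)

alpha=10, beta=1969/32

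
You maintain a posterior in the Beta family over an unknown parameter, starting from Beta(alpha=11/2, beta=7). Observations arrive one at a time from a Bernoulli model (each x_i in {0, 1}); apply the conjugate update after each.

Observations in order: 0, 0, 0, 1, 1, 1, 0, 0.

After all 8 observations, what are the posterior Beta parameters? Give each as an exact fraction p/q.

obs 1: x=0 → posterior Beta(11/2, 8)
obs 2: x=0 → posterior Beta(11/2, 9)
obs 3: x=0 → posterior Beta(11/2, 10)
obs 4: x=1 → posterior Beta(13/2, 10)
obs 5: x=1 → posterior Beta(15/2, 10)
obs 6: x=1 → posterior Beta(17/2, 10)
obs 7: x=0 → posterior Beta(17/2, 11)
obs 8: x=0 → posterior Beta(17/2, 12)

alpha=17/2, beta=12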